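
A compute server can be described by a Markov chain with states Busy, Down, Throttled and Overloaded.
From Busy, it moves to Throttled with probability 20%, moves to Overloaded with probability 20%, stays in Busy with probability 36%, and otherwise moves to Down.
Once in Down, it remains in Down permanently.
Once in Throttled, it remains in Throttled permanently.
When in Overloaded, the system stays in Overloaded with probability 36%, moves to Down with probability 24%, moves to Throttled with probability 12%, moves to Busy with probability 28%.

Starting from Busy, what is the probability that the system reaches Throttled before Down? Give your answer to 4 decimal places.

Let h(s) be the probability of absorption at Throttled starting from transient state s. Then h(Throttled) = 1 and h(Down) = 0. By first-step analysis:
h(Busy) = 0.36·h(Busy) + 0.24·0 + 0.2·1 + 0.2·h(Overloaded)
h(Overloaded) = 0.28·h(Busy) + 0.24·0 + 0.12·1 + 0.36·h(Overloaded)
Solving: h(Busy) = 0.4299, h(Overloaded) = 0.3756.
Starting from Busy, the probability is 0.4299.

0.4299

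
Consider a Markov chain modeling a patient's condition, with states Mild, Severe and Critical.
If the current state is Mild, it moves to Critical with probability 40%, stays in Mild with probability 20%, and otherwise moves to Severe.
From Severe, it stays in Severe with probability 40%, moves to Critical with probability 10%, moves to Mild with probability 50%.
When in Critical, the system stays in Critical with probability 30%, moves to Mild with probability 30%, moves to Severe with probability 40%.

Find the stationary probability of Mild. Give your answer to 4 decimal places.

Let the stationary distribution be π with π = πP and π_1 + π_2 + π_3 = 1.
π_1 = 0.2·π_1 + 0.5·π_2 + 0.3·π_3
π_2 = 0.4·π_1 + 0.4·π_2 + 0.4·π_3
Solving with the normalization constraint gives π = (0.3455, 0.4000, 0.2545).
So the stationary probability of Mild is 0.3455.

0.3455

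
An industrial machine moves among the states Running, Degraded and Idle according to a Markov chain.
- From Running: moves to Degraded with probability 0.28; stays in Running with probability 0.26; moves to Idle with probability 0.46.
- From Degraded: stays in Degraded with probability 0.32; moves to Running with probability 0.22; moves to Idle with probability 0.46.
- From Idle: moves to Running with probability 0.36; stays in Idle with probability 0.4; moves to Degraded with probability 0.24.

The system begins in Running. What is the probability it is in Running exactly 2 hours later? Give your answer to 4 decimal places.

0.2948

Sum over the intermediate state after 1 hour:
P = P(Running→Running)·P(Running→Running) + P(Running→Degraded)·P(Degraded→Running) + P(Running→Idle)·P(Idle→Running)
  = 0.26×0.26 + 0.28×0.22 + 0.46×0.36
  = 0.0676 + 0.0616 + 0.1656 = 0.2948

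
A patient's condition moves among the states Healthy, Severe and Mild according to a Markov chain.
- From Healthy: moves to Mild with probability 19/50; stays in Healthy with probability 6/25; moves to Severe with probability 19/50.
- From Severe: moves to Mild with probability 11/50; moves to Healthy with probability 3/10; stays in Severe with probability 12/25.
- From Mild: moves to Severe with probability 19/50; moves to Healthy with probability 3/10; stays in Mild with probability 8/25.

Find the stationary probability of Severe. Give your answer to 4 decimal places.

0.4222

Let the stationary distribution be π with π = πP and π_1 + π_2 + π_3 = 1.
π_1 = 0.24·π_1 + 0.3·π_2 + 0.3·π_3
π_2 = 0.38·π_1 + 0.48·π_2 + 0.38·π_3
Solving with the normalization constraint gives π = (0.2830, 0.4222, 0.2948).
So the stationary probability of Severe is 0.4222.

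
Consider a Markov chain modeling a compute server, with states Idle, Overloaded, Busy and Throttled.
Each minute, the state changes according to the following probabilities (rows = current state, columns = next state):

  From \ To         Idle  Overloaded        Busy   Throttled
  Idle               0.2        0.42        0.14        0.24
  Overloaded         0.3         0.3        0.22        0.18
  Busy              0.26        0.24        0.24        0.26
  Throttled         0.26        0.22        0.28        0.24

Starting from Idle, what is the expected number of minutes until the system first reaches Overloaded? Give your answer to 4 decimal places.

Let t(s) be the expected number of minutes to first reach Overloaded from state s, with t(Overloaded) = 0. Conditioning on the first minute:
t(Idle) = 1 + 0.2·t(Idle) + 0.14·t(Busy) + 0.24·t(Throttled)
t(Busy) = 1 + 0.26·t(Idle) + 0.24·t(Busy) + 0.26·t(Throttled)
t(Throttled) = 1 + 0.26·t(Idle) + 0.28·t(Busy) + 0.24·t(Throttled)
Solving: t(Idle) = 2.9727, t(Busy) = 3.5823, t(Throttled) = 3.6526.
Expected minutes from Idle to Overloaded: 2.9727.

2.9727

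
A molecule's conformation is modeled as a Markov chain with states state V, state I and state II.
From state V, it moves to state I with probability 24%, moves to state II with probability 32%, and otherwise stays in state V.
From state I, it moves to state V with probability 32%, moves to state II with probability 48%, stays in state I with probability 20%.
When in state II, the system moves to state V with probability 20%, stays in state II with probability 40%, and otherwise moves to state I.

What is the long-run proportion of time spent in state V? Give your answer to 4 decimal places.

Let the stationary distribution be π with π = πP and π_1 + π_2 + π_3 = 1.
π_1 = 0.44·π_1 + 0.32·π_2 + 0.2·π_3
π_2 = 0.24·π_1 + 0.2·π_2 + 0.4·π_3
Solving with the normalization constraint gives π = (0.3093, 0.2921, 0.3986).
So the stationary probability of state V is 0.3093.

0.3093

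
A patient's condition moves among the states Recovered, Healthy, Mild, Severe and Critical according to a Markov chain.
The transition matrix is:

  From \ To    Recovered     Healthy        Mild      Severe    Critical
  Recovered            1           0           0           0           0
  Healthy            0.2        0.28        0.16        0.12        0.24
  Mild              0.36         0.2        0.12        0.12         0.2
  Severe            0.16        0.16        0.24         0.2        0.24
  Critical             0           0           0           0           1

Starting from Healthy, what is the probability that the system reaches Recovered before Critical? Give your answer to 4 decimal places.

0.4863

Let h(s) be the probability of absorption at Recovered starting from transient state s. Then h(Recovered) = 1 and h(Critical) = 0. By first-step analysis:
h(Healthy) = 0.2·1 + 0.28·h(Healthy) + 0.16·h(Mild) + 0.12·h(Severe) + 0.24·0
h(Mild) = 0.36·1 + 0.2·h(Healthy) + 0.12·h(Mild) + 0.12·h(Severe) + 0.2·0
h(Severe) = 0.16·1 + 0.16·h(Healthy) + 0.24·h(Mild) + 0.2·h(Severe) + 0.24·0
Solving: h(Healthy) = 0.4863, h(Mild) = 0.5840, h(Severe) = 0.4725.
Starting from Healthy, the probability is 0.4863.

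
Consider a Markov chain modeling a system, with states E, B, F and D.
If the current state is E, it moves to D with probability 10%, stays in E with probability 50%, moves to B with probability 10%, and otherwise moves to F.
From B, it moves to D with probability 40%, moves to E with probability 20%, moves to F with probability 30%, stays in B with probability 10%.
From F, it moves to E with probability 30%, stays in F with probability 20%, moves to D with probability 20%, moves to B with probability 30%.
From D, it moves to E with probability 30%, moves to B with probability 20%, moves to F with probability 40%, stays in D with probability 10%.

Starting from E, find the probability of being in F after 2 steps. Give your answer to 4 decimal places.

0.2800

Propagate the distribution vector 2 steps from E.
After 0 steps: (1.0000, 0.0000, 0.0000, 0.0000)
After 1 step: (0.5000, 0.1000, 0.3000, 0.1000)
After 2 steps: (0.3900, 0.1700, 0.2800, 0.1600)
P(in F after 2 steps) = 0.2800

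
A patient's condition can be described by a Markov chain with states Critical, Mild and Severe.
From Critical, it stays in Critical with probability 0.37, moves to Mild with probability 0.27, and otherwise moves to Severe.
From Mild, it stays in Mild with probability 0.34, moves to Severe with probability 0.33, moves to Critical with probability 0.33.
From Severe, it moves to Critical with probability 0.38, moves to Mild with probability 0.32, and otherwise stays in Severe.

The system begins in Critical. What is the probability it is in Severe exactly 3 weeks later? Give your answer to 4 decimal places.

Propagate the distribution vector 3 weeks from Critical.
After 0 weeks: (1.0000, 0.0000, 0.0000)
After 1 week: (0.3700, 0.2700, 0.3600)
After 2 weeks: (0.3628, 0.3069, 0.3303)
After 3 weeks: (0.3610, 0.3080, 0.3310)
P(in Severe after 3 weeks) = 0.3310

0.3310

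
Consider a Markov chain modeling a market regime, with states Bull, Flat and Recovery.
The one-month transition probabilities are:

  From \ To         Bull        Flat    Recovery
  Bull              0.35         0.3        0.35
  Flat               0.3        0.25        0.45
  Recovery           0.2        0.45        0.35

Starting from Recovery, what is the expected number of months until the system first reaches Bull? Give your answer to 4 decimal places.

Let t(s) be the expected number of months to first reach Bull from state s, with t(Bull) = 0. Conditioning on the first month:
t(Flat) = 1 + 0.25·t(Flat) + 0.45·t(Recovery)
t(Recovery) = 1 + 0.45·t(Flat) + 0.35·t(Recovery)
Solving: t(Flat) = 3.8596, t(Recovery) = 4.2105.
Expected months from Recovery to Bull: 4.2105.

4.2105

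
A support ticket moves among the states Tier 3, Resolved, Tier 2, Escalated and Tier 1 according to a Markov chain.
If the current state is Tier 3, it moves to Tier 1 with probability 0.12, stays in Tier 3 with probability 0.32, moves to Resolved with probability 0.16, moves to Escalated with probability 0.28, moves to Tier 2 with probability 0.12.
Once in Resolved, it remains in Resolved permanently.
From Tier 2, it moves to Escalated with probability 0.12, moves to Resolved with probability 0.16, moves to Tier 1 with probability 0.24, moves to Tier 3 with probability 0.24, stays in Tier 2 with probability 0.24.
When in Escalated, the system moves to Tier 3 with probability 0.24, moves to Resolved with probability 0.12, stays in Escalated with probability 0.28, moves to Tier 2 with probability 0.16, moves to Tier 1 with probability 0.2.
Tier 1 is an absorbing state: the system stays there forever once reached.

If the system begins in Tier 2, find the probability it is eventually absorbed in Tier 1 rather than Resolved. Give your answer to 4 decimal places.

0.5689

Let h(s) be the probability of absorption at Tier 1 starting from transient state s. Then h(Tier 1) = 1 and h(Resolved) = 0. By first-step analysis:
h(Tier 3) = 0.32·h(Tier 3) + 0.16·0 + 0.12·h(Tier 2) + 0.28·h(Escalated) + 0.12·1
h(Tier 2) = 0.24·h(Tier 3) + 0.16·0 + 0.24·h(Tier 2) + 0.12·h(Escalated) + 0.24·1
h(Escalated) = 0.24·h(Tier 3) + 0.12·0 + 0.16·h(Tier 2) + 0.28·h(Escalated) + 0.2·1
Solving: h(Tier 3) = 0.5138, h(Tier 2) = 0.5689, h(Escalated) = 0.5755.
Starting from Tier 2, the probability is 0.5689.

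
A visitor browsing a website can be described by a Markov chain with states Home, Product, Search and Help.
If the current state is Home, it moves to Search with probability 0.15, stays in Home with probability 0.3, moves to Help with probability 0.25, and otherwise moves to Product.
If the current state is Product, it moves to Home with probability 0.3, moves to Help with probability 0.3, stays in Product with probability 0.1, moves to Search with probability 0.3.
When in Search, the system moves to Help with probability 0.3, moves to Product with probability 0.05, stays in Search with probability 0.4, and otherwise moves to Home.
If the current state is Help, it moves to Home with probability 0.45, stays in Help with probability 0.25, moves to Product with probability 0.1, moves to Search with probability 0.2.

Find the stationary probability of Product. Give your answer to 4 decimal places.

0.1532

Let the stationary distribution be π with π = πP and π_1 + π_2 + π_3 + π_4 = 1.
π_1 = 0.3·π_1 + 0.3·π_2 + 0.25·π_3 + 0.45·π_4
π_2 = 0.3·π_1 + 0.1·π_2 + 0.05·π_3 + 0.1·π_4
π_3 = 0.15·π_1 + 0.3·π_2 + 0.4·π_3 + 0.2·π_4
Solving with the normalization constraint gives π = (0.3281, 0.1532, 0.2486, 0.2701).
So the stationary probability of Product is 0.1532.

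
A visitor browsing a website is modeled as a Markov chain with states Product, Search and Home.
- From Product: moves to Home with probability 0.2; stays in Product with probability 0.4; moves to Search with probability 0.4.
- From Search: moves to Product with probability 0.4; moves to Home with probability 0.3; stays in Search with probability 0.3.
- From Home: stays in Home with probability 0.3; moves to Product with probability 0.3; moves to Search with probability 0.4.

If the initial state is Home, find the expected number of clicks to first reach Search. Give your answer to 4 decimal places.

Let t(s) be the expected number of clicks to first reach Search from state s, with t(Search) = 0. Conditioning on the first click:
t(Product) = 1 + 0.4·t(Product) + 0.2·t(Home)
t(Home) = 1 + 0.3·t(Product) + 0.3·t(Home)
Solving: t(Product) = 2.5000, t(Home) = 2.5000.
Expected clicks from Home to Search: 2.5000.

2.5000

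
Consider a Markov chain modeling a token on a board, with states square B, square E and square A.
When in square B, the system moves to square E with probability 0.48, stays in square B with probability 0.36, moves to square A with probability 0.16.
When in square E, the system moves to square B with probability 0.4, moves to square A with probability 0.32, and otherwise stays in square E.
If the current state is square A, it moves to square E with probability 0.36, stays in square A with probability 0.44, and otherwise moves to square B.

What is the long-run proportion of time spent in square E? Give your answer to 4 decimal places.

Let the stationary distribution be π with π = πP and π_1 + π_2 + π_3 = 1.
π_1 = 0.36·π_1 + 0.4·π_2 + 0.2·π_3
π_2 = 0.48·π_1 + 0.28·π_2 + 0.36·π_3
Solving with the normalization constraint gives π = (0.3261, 0.3696, 0.3043).
So the stationary probability of square E is 0.3696.

0.3696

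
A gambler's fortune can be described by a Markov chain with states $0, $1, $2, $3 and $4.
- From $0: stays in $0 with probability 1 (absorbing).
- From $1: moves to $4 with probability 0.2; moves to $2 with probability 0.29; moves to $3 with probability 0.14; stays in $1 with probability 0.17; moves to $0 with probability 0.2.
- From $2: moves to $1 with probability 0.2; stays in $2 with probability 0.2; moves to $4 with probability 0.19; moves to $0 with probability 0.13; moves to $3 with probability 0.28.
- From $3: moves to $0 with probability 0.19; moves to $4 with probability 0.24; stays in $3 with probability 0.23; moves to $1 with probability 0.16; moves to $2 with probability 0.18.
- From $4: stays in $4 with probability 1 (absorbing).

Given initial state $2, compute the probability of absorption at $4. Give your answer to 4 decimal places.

Let h(s) be the probability of absorption at $4 starting from transient state s. Then h($4) = 1 and h($0) = 0. By first-step analysis:
h($1) = 0.2·0 + 0.17·h($1) + 0.29·h($2) + 0.14·h($3) + 0.2·1
h($2) = 0.13·0 + 0.2·h($1) + 0.2·h($2) + 0.28·h($3) + 0.19·1
h($3) = 0.19·0 + 0.16·h($1) + 0.18·h($2) + 0.23·h($3) + 0.24·1
Solving: h($1) = 0.5316, h($2) = 0.5643, h($3) = 0.5541.
Starting from $2, the probability is 0.5643.

0.5643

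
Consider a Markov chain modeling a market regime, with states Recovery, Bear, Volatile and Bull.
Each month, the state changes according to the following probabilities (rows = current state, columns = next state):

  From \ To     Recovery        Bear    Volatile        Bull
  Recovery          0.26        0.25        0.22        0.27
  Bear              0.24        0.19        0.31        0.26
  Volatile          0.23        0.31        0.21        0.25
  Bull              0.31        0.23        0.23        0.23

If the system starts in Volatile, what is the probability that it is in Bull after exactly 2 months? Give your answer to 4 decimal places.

0.2527

Propagate the distribution vector 2 months from Volatile.
After 0 months: (0.0000, 0.0000, 1.0000, 0.0000)
After 1 month: (0.2300, 0.3100, 0.2100, 0.2500)
After 2 months: (0.2600, 0.2390, 0.2483, 0.2527)
P(in Bull after 2 months) = 0.2527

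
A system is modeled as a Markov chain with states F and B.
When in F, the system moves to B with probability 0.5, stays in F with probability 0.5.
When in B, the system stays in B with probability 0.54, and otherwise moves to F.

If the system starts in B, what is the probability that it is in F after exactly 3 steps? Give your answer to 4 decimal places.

0.4791

Propagate the distribution vector 3 steps from B.
After 0 steps: (0.0000, 1.0000)
After 1 step: (0.4600, 0.5400)
After 2 steps: (0.4784, 0.5216)
After 3 steps: (0.4791, 0.5209)
P(in F after 3 steps) = 0.4791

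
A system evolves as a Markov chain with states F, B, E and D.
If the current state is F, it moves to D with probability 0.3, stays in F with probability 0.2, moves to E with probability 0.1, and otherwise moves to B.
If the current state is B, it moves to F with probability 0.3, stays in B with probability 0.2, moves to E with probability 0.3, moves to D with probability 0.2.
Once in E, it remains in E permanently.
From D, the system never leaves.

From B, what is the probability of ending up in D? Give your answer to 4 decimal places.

Let h(s) be the probability of absorption at D starting from transient state s. Then h(D) = 1 and h(E) = 0. By first-step analysis:
h(F) = 0.2·h(F) + 0.4·h(B) + 0.1·0 + 0.3·1
h(B) = 0.3·h(F) + 0.2·h(B) + 0.3·0 + 0.2·1
Solving: h(F) = 0.6154, h(B) = 0.4808.
Starting from B, the probability is 0.4808.

0.4808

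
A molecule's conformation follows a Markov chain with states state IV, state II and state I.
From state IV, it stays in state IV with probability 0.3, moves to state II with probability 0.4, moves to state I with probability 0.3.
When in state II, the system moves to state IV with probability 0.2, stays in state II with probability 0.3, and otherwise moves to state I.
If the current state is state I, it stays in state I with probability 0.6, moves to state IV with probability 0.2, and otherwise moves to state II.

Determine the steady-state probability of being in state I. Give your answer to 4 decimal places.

Let the stationary distribution be π with π = πP and π_1 + π_2 + π_3 = 1.
π_1 = 0.3·π_1 + 0.2·π_2 + 0.2·π_3
π_2 = 0.4·π_1 + 0.3·π_2 + 0.2·π_3
Solving with the normalization constraint gives π = (0.2222, 0.2716, 0.5062).
So the stationary probability of state I is 0.5062.

0.5062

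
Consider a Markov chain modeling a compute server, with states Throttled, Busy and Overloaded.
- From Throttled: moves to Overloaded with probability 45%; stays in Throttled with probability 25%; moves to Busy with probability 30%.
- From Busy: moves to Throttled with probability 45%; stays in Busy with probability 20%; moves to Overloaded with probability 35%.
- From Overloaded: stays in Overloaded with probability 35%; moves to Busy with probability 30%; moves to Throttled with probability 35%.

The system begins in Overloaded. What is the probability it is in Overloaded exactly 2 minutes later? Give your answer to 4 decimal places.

Sum over the intermediate state after 1 minute:
P = P(Overloaded→Throttled)·P(Throttled→Overloaded) + P(Overloaded→Busy)·P(Busy→Overloaded) + P(Overloaded→Overloaded)·P(Overloaded→Overloaded)
  = 0.35×0.45 + 0.3×0.35 + 0.35×0.35
  = 0.1575 + 0.1050 + 0.1225 = 0.3850

0.3850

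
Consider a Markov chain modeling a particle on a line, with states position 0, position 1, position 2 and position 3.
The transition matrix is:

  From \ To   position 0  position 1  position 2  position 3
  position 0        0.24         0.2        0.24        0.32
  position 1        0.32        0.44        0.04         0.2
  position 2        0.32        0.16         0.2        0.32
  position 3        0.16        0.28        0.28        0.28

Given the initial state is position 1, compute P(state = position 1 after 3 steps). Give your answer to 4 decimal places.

0.2912

Propagate the distribution vector 3 steps from position 1.
After 0 steps: (0.0000, 1.0000, 0.0000, 0.0000)
After 1 step: (0.3200, 0.4400, 0.0400, 0.2000)
After 2 steps: (0.2624, 0.3200, 0.1584, 0.2592)
After 3 steps: (0.2575, 0.2912, 0.1800, 0.2712)
P(in position 1 after 3 steps) = 0.2912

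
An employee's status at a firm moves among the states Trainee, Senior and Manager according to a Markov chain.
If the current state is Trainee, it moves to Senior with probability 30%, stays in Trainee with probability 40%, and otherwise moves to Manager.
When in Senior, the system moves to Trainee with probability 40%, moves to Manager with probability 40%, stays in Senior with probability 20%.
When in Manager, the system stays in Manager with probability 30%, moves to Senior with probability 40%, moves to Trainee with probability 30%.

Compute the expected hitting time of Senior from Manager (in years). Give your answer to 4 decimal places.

2.7273

Let t(s) be the expected number of years to first reach Senior from state s, with t(Senior) = 0. Conditioning on the first year:
t(Trainee) = 1 + 0.4·t(Trainee) + 0.3·t(Manager)
t(Manager) = 1 + 0.3·t(Trainee) + 0.3·t(Manager)
Solving: t(Trainee) = 3.0303, t(Manager) = 2.7273.
Expected years from Manager to Senior: 2.7273.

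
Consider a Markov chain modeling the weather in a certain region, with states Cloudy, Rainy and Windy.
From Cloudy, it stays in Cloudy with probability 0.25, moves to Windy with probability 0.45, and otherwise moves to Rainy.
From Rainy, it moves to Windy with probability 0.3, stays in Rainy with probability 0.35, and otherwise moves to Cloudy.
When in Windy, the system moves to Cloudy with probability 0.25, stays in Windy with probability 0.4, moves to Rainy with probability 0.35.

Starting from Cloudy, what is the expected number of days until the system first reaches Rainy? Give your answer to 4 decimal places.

Let t(s) be the expected number of days to first reach Rainy from state s, with t(Rainy) = 0. Conditioning on the first day:
t(Cloudy) = 1 + 0.25·t(Cloudy) + 0.45·t(Windy)
t(Windy) = 1 + 0.25·t(Cloudy) + 0.4·t(Windy)
Solving: t(Cloudy) = 3.1111, t(Windy) = 2.9630.
Expected days from Cloudy to Rainy: 3.1111.

3.1111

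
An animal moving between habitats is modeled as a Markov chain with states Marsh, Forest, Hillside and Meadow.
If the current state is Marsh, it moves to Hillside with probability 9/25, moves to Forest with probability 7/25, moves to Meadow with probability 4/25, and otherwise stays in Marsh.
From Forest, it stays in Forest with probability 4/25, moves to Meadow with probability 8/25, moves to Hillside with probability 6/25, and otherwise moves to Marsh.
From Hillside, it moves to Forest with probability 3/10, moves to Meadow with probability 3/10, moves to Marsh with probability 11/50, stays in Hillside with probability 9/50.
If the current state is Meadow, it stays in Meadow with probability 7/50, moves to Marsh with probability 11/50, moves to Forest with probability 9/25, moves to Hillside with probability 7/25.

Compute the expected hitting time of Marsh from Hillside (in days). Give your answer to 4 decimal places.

4.2262

Let t(s) be the expected number of days to first reach Marsh from state s, with t(Marsh) = 0. Conditioning on the first day:
t(Forest) = 1 + 0.16·t(Forest) + 0.24·t(Hillside) + 0.32·t(Meadow)
t(Hillside) = 1 + 0.3·t(Forest) + 0.18·t(Hillside) + 0.3·t(Meadow)
t(Meadow) = 1 + 0.36·t(Forest) + 0.28·t(Hillside) + 0.14·t(Meadow)
Solving: t(Forest) = 4.0035, t(Hillside) = 4.2262, t(Meadow) = 4.2146.
Expected days from Hillside to Marsh: 4.2262.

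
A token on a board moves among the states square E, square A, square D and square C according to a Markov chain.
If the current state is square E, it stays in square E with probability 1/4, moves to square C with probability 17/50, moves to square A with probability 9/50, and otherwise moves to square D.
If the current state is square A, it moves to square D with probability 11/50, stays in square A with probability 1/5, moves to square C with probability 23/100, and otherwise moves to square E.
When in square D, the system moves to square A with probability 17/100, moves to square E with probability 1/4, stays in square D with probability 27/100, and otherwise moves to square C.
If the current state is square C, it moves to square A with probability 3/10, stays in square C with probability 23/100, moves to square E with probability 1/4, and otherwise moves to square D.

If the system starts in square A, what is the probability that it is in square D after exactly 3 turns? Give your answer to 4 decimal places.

0.2344

Propagate the distribution vector 3 turns from square A.
After 0 turns: (0.0000, 1.0000, 0.0000, 0.0000)
After 1 turn: (0.3500, 0.2000, 0.2200, 0.2300)
After 2 turns: (0.2700, 0.2094, 0.2345, 0.2861)
After 3 turns: (0.2709, 0.2162, 0.2344, 0.2785)
P(in square D after 3 turns) = 0.2344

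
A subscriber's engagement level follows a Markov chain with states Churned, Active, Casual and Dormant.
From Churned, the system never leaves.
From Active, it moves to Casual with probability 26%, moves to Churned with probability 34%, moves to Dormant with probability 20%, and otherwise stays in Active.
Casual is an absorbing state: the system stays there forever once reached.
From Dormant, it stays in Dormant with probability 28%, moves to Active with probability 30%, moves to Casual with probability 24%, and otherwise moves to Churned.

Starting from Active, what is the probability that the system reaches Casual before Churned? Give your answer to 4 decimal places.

0.4558

Let h(s) be the probability of absorption at Casual starting from transient state s. Then h(Casual) = 1 and h(Churned) = 0. By first-step analysis:
h(Active) = 0.34·0 + 0.2·h(Active) + 0.26·1 + 0.2·h(Dormant)
h(Dormant) = 0.18·0 + 0.3·h(Active) + 0.24·1 + 0.28·h(Dormant)
Solving: h(Active) = 0.4558, h(Dormant) = 0.5233.
Starting from Active, the probability is 0.4558.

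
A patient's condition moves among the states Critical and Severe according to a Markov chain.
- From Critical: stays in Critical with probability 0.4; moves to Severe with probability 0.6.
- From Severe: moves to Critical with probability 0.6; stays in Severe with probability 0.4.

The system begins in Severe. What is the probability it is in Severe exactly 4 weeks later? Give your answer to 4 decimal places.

0.5008

Propagate the distribution vector 4 weeks from Severe.
After 0 weeks: (0.0000, 1.0000)
After 1 week: (0.6000, 0.4000)
After 2 weeks: (0.4800, 0.5200)
After 3 weeks: (0.5040, 0.4960)
After 4 weeks: (0.4992, 0.5008)
P(in Severe after 4 weeks) = 0.5008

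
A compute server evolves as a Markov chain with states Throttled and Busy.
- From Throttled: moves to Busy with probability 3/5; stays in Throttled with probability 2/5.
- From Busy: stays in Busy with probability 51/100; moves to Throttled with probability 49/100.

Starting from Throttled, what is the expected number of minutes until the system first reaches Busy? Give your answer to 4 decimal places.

Let t(s) be the expected number of minutes to first reach Busy from state s, with t(Busy) = 0. Conditioning on the first minute:
t(Throttled) = 1 + 0.4·t(Throttled)
Solving: t(Throttled) = 1.6667.
Expected minutes from Throttled to Busy: 1.6667.

1.6667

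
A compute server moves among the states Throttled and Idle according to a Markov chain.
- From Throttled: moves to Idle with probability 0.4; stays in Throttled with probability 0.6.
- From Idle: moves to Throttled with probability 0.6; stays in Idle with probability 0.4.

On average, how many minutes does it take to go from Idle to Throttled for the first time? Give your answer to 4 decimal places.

1.6667

Let t(s) be the expected number of minutes to first reach Throttled from state s, with t(Throttled) = 0. Conditioning on the first minute:
t(Idle) = 1 + 0.4·t(Idle)
Solving: t(Idle) = 1.6667.
Expected minutes from Idle to Throttled: 1.6667.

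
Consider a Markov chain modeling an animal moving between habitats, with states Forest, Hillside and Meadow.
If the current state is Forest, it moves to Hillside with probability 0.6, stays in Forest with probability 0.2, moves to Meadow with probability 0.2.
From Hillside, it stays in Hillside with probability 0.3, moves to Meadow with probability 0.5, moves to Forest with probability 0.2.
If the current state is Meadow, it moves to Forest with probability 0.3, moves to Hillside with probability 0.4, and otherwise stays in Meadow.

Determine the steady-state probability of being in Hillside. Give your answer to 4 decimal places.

Let the stationary distribution be π with π = πP and π_1 + π_2 + π_3 = 1.
π_1 = 0.2·π_1 + 0.2·π_2 + 0.3·π_3
π_2 = 0.6·π_1 + 0.3·π_2 + 0.4·π_3
Solving with the normalization constraint gives π = (0.2358, 0.4065, 0.3577).
So the stationary probability of Hillside is 0.4065.

0.4065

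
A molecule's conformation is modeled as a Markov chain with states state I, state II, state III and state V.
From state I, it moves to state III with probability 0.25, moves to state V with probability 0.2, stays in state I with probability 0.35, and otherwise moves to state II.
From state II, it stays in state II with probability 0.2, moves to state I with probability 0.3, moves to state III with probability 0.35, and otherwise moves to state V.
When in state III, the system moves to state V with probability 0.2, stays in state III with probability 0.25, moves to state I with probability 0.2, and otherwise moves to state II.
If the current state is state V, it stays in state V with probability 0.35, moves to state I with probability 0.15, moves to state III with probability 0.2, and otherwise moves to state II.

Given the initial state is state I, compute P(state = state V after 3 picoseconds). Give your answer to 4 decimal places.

0.2201

Propagate the distribution vector 3 picoseconds from state I.
After 0 picoseconds: (1.0000, 0.0000, 0.0000, 0.0000)
After 1 picosecond: (0.3500, 0.2000, 0.2500, 0.2000)
After 2 picoseconds: (0.2625, 0.2575, 0.2600, 0.2200)
After 3 picoseconds: (0.2541, 0.2610, 0.2648, 0.2201)
P(in state V after 3 picoseconds) = 0.2201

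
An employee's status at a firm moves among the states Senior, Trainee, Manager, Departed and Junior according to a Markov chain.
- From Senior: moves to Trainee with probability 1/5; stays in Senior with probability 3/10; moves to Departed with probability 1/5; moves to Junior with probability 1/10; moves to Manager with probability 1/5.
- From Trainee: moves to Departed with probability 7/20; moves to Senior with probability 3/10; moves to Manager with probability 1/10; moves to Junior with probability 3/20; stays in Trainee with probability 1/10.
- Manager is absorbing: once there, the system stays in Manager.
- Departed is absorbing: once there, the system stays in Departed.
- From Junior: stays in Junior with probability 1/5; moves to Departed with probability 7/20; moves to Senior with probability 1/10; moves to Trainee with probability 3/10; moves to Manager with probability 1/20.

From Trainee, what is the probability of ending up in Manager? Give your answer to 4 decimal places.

Let h(s) be the probability of absorption at Manager starting from transient state s. Then h(Manager) = 1 and h(Departed) = 0. By first-step analysis:
h(Senior) = 0.3·h(Senior) + 0.2·h(Trainee) + 0.2·1 + 0.2·0 + 0.1·h(Junior)
h(Trainee) = 0.3·h(Senior) + 0.1·h(Trainee) + 0.1·1 + 0.35·0 + 0.15·h(Junior)
h(Junior) = 0.1·h(Senior) + 0.3·h(Trainee) + 0.05·1 + 0.35·0 + 0.2·h(Junior)
Solving: h(Senior) = 0.3965, h(Trainee) = 0.2794, h(Junior) = 0.2169.
Starting from Trainee, the probability is 0.2794.

0.2794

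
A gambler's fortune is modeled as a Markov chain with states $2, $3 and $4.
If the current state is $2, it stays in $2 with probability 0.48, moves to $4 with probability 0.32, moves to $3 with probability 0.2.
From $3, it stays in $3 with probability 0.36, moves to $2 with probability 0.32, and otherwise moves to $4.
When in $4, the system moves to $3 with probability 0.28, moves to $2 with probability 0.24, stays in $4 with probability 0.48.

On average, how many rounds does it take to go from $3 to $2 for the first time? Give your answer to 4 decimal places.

Let t(s) be the expected number of rounds to first reach $2 from state s, with t($2) = 0. Conditioning on the first round:
t($3) = 1 + 0.36·t($3) + 0.32·t($4)
t($4) = 1 + 0.28·t($3) + 0.48·t($4)
Solving: t($3) = 3.4539, t($4) = 3.7829.
Expected rounds from $3 to $2: 3.4539.

3.4539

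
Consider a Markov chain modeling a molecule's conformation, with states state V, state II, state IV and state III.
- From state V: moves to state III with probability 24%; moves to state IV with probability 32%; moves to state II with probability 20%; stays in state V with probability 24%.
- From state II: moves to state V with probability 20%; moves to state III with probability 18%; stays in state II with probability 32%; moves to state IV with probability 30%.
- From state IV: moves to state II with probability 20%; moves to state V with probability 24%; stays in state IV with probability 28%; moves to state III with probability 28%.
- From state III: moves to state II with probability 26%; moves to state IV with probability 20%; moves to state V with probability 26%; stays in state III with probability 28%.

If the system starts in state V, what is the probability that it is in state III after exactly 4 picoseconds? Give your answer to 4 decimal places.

0.2462

Propagate the distribution vector 4 picoseconds from state V.
After 0 picoseconds: (1.0000, 0.0000, 0.0000, 0.0000)
After 1 picosecond: (0.2400, 0.2000, 0.3200, 0.2400)
After 2 picoseconds: (0.2368, 0.2384, 0.2744, 0.2504)
After 3 picoseconds: (0.2355, 0.2436, 0.2742, 0.2467)
After 4 picoseconds: (0.2352, 0.2440, 0.2746, 0.2462)
P(in state III after 4 picoseconds) = 0.2462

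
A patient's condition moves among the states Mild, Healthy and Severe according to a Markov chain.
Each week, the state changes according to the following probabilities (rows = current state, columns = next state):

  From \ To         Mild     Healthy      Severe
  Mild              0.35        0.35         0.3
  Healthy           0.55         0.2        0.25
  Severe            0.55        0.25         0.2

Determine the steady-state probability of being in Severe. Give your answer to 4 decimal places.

0.2599

Let the stationary distribution be π with π = πP and π_1 + π_2 + π_3 = 1.
π_1 = 0.35·π_1 + 0.55·π_2 + 0.55·π_3
π_2 = 0.35·π_1 + 0.2·π_2 + 0.25·π_3
Solving with the normalization constraint gives π = (0.4583, 0.2817, 0.2599).
So the stationary probability of Severe is 0.2599.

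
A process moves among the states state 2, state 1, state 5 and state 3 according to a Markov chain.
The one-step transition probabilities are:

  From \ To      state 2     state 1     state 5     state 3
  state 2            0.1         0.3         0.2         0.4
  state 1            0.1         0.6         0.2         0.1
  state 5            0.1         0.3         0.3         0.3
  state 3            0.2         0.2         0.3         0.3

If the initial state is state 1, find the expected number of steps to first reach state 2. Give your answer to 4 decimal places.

8.4337

Let t(s) be the expected number of steps to first reach state 2 from state s, with t(state 2) = 0. Conditioning on the first step:
t(state 1) = 1 + 0.6·t(state 1) + 0.2·t(state 5) + 0.1·t(state 3)
t(state 5) = 1 + 0.3·t(state 1) + 0.3·t(state 5) + 0.3·t(state 3)
t(state 3) = 1 + 0.2·t(state 1) + 0.3·t(state 5) + 0.3·t(state 3)
Solving: t(state 1) = 8.4337, t(state 5) = 8.1928, t(state 3) = 7.3494.
Expected steps from state 1 to state 2: 8.4337.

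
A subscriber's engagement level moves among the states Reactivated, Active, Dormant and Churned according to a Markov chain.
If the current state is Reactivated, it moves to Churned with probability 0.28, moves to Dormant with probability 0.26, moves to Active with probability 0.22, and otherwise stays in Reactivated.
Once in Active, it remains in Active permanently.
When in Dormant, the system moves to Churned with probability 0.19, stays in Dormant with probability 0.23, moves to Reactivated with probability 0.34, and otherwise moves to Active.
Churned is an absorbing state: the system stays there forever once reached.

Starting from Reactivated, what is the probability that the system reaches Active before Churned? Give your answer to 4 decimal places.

Let h(s) be the probability of absorption at Active starting from transient state s. Then h(Active) = 1 and h(Churned) = 0. By first-step analysis:
h(Reactivated) = 0.24·h(Reactivated) + 0.22·1 + 0.26·h(Dormant) + 0.28·0
h(Dormant) = 0.34·h(Reactivated) + 0.24·1 + 0.23·h(Dormant) + 0.19·0
Solving: h(Reactivated) = 0.4666, h(Dormant) = 0.5177.
Starting from Reactivated, the probability is 0.4666.

0.4666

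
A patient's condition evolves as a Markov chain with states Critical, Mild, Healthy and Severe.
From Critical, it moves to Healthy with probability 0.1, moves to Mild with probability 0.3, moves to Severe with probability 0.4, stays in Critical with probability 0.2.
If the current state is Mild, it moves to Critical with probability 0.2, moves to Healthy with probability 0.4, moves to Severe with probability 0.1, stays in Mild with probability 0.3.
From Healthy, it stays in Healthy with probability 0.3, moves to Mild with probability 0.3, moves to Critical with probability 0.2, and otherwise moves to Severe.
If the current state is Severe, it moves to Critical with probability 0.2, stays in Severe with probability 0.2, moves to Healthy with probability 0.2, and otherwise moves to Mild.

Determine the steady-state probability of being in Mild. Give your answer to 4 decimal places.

Let the stationary distribution be π with π = πP and π_1 + π_2 + π_3 + π_4 = 1.
π_1 = 0.2·π_1 + 0.2·π_2 + 0.2·π_3 + 0.2·π_4
π_2 = 0.3·π_1 + 0.3·π_2 + 0.3·π_3 + 0.4·π_4
π_3 = 0.1·π_1 + 0.4·π_2 + 0.3·π_3 + 0.2·π_4
Solving with the normalization constraint gives π = (0.2000, 0.3208, 0.2713, 0.2079).
So the stationary probability of Mild is 0.3208.

0.3208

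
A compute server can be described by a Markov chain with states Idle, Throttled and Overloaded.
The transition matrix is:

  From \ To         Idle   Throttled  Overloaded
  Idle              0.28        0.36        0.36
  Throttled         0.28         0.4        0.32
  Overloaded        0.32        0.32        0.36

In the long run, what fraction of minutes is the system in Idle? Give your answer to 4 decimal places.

Let the stationary distribution be π with π = πP and π_1 + π_2 + π_3 = 1.
π_1 = 0.28·π_1 + 0.28·π_2 + 0.32·π_3
π_2 = 0.36·π_1 + 0.4·π_2 + 0.32·π_3
Solving with the normalization constraint gives π = (0.2938, 0.3606, 0.3456).
So the stationary probability of Idle is 0.2938.

0.2938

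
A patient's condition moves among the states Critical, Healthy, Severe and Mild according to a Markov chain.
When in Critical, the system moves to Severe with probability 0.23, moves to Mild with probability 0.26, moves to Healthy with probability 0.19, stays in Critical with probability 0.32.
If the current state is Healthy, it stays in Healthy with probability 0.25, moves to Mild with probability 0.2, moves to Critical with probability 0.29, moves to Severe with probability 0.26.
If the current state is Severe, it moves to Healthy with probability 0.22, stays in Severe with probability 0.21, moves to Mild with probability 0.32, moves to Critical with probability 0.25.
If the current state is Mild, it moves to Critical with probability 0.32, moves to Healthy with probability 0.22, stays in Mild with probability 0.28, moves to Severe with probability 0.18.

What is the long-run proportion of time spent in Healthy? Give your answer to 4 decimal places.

0.2176

Let the stationary distribution be π with π = πP and π_1 + π_2 + π_3 + π_4 = 1.
π_1 = 0.32·π_1 + 0.29·π_2 + 0.25·π_3 + 0.32·π_4
π_2 = 0.19·π_1 + 0.25·π_2 + 0.22·π_3 + 0.22·π_4
π_3 = 0.23·π_1 + 0.26·π_2 + 0.21·π_3 + 0.18·π_4
Solving with the normalization constraint gives π = (0.2982, 0.2176, 0.2189, 0.2654).
So the stationary probability of Healthy is 0.2176.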